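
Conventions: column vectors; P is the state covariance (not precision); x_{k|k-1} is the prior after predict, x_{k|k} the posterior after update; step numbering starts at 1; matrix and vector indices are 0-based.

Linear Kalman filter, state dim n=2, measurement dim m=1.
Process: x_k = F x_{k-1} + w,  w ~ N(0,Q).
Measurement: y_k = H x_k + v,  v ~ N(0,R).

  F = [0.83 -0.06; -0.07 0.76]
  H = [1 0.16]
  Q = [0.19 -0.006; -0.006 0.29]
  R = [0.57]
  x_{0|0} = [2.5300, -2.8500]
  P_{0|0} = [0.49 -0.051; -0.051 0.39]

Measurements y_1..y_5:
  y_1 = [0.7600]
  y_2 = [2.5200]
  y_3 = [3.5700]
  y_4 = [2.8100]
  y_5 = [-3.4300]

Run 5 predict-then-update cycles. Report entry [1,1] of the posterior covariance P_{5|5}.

P_post[1,1] = 0.6946

step 1: x^-=[2.2709, -2.3431]  P^-=[0.5340 -0.0846; -0.0846 0.5231]  S=[1.0904]  K=[0.4774; -0.0009]  nu=[-1.1360]  x^+=[1.7286, -2.3421]  P^+=[0.2856 -0.0842; -0.0842 0.5231]
step 2: x^-=[1.5753, -1.9010]  P^-=[0.3970 -0.0999; -0.0999 0.6025]  S=[0.9505]  K=[0.4009; -0.0037]  nu=[1.2489]  x^+=[2.0759, -1.9056]  P^+=[0.2443 -0.0985; -0.0985 0.6025]
step 3: x^-=[1.8374, -1.5936]  P^-=[0.3702 -0.1102; -0.1102 0.6497]  S=[0.9216]  K=[0.3826; -0.0068]  nu=[1.9876]  x^+=[2.5978, -1.6071]  P^+=[0.2353 -0.1078; -0.1078 0.6496]
step 4: x^-=[2.2526, -1.4032]  P^-=[0.3652 -0.1178; -0.1178 0.6778]  S=[0.9149]  K=[0.3786; -0.0102]  nu=[0.7819]  x^+=[2.5486, -1.4112]  P^+=[0.2341 -0.1142; -0.1142 0.6778]
step 5: x^-=[2.2000, -1.2509]  P^-=[0.3651 -0.1230; -0.1230 0.6948]  S=[0.9135]  K=[0.3781; -0.0130]  nu=[-5.4299]  x^+=[0.1470, -1.1803]  P^+=[0.2345 -0.1186; -0.1186 0.6946]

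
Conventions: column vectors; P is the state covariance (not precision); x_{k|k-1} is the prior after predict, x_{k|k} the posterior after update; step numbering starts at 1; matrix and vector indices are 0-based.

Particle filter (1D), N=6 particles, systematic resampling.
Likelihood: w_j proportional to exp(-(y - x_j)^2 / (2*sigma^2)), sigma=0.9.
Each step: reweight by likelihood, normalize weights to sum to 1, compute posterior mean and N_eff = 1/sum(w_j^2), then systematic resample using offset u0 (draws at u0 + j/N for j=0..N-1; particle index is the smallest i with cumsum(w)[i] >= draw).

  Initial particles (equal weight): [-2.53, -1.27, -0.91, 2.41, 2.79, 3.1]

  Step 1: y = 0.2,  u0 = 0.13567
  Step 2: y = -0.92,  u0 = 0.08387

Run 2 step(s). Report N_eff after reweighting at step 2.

step 1: w=[0.0124, 0.3247, 0.5760, 0.0605, 0.0196, 0.0069]  mean=-0.7462  Neff=2.2652  idx=[1, 1, 2, 2, 2, 3]
step 2: w=[0.1910, 0.1910, 0.2060, 0.2060, 0.2060, 0.0002]  mean=-1.0468  Neff=4.9955  idx=[0, 1, 2, 2, 3, 4]

N_eff = 4.9955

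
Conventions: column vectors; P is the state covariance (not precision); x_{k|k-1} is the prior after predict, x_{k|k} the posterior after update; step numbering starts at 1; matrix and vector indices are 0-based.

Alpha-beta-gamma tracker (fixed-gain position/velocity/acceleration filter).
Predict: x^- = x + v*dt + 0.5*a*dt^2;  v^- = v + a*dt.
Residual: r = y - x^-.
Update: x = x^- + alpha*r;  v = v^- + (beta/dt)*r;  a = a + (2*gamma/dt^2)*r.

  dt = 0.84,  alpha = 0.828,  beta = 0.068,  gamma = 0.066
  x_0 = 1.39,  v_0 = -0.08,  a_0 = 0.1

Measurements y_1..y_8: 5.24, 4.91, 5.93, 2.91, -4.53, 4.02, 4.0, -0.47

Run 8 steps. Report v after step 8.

step 1: x_pred=1.3581  r=3.8819  x^+=4.5723  v^+=0.3183  a^+=0.8262
step 2: x_pred=5.1311  r=-0.2211  x^+=4.9480  v^+=0.9944  a^+=0.7848
step 3: x_pred=6.0602  r=-0.1302  x^+=5.9524  v^+=1.6431  a^+=0.7605
step 4: x_pred=7.6009  r=-4.6909  x^+=3.7168  v^+=1.9022  a^+=-0.1171
step 5: x_pred=5.2734  r=-9.8034  x^+=-2.8438  v^+=1.0102  a^+=-1.9510
step 6: x_pred=-2.6836  r=6.7036  x^+=2.8670  v^+=-0.0860  a^+=-0.6970
step 7: x_pred=2.5489  r=1.4511  x^+=3.7504  v^+=-0.5539  a^+=-0.4255
step 8: x_pred=3.1350  r=-3.6050  x^+=0.1501  v^+=-1.2032  a^+=-1.0999

v_post = -1.2032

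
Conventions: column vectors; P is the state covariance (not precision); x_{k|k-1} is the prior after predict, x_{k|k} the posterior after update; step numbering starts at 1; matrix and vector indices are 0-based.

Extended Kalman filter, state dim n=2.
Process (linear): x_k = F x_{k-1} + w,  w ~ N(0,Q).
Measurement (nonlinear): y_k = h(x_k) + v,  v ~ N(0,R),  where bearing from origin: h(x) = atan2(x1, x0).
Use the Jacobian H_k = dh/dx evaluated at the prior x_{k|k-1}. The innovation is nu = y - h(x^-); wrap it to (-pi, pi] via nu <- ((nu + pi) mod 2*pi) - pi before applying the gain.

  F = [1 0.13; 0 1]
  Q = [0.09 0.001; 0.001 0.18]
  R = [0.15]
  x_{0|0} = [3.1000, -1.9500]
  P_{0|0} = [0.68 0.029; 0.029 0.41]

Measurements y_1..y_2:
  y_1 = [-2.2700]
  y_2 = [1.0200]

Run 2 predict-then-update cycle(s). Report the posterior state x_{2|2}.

x_post = [3.4436, -2.3435]

step 1: x^-=[2.8465, -1.9500]  P^-=[0.7845 0.0833; 0.0833 0.5900]  H_jac=[0.1638 0.2391]  S=[0.2113]  K=[0.7024; 0.7322]  nu=[-1.6694]  x^+=[1.6740, -3.1723]  P^+=[0.6802 -0.0254; -0.0254 0.4767]
step 2: x^-=[1.2616, -3.1723]  P^-=[0.7717 0.0376; 0.0376 0.6567]  H_jac=[0.2722 0.1082]  S=[0.2171]  K=[0.9863; 0.3746]  nu=[2.2123]  x^+=[3.4436, -2.3435]  P^+=[0.5605 -0.0426; -0.0426 0.6263]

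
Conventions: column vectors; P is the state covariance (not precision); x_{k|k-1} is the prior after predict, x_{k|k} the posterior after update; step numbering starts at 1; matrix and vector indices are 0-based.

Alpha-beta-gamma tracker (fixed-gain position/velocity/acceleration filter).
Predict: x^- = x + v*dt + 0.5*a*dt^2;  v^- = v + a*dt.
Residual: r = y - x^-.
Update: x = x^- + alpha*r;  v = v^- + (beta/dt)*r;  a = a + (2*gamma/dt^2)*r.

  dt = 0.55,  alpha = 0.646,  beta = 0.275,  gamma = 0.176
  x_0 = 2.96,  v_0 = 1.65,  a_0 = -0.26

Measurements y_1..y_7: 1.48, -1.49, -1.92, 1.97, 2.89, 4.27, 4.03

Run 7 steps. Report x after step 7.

step 1: x_pred=3.8282  r=-2.3482  x^+=2.3113  v^+=0.3329  a^+=-2.9924
step 2: x_pred=2.0418  r=-3.5318  x^+=-0.2398  v^+=-3.0788  a^+=-7.1021
step 3: x_pred=-3.0073  r=1.0873  x^+=-2.3049  v^+=-6.4413  a^+=-5.8369
step 4: x_pred=-6.7304  r=8.7004  x^+=-1.1100  v^+=-5.3014  a^+=4.2873
step 5: x_pred=-3.3773  r=6.2673  x^+=0.6714  v^+=0.1903  a^+=11.5801
step 6: x_pred=2.5275  r=1.7425  x^+=3.6532  v^+=7.4305  a^+=13.6077
step 7: x_pred=9.7981  r=-5.7681  x^+=6.0719  v^+=12.0307  a^+=6.8957

x_post = 6.0719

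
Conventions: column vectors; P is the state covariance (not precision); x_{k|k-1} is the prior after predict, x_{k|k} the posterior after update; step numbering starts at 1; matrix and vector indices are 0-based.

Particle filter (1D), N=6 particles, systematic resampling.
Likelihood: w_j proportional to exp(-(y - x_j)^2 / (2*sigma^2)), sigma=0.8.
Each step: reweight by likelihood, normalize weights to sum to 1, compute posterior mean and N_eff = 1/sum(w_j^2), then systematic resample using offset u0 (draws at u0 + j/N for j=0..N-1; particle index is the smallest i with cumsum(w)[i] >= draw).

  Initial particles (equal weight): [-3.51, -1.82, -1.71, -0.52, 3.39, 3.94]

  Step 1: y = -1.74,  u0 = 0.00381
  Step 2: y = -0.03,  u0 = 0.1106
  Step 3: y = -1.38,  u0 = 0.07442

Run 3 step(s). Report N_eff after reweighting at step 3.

N_eff = 5.9943

step 1: w=[0.0361, 0.4157, 0.4175, 0.1306, 0.0000, 0.0000]  mean=-1.6654  Neff=2.7358  idx=[0, 1, 1, 2, 2, 2]
step 2: w=[0.0002, 0.1655, 0.1655, 0.2230, 0.2230, 0.2230]  mean=-1.7467  Neff=4.9043  idx=[1, 2, 3, 4, 5, 5]
step 3: w=[0.1594, 0.1594, 0.1703, 0.1703, 0.1703, 0.1703]  mean=-1.7451  Neff=5.9943  idx=[0, 1, 2, 3, 4, 5]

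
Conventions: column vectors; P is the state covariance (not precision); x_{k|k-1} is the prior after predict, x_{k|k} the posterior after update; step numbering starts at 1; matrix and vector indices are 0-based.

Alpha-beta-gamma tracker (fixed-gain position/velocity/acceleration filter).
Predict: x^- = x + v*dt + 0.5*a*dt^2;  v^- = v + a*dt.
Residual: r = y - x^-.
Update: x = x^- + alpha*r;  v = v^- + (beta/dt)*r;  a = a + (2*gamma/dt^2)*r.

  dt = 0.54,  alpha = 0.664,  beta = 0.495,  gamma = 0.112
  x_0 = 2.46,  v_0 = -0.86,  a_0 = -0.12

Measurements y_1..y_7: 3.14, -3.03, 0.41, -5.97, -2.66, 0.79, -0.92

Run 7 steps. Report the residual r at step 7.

resid = -3.0019

step 1: x_pred=1.9781  r=1.1619  x^+=2.7496  v^+=0.1403  a^+=0.7725
step 2: x_pred=2.9380  r=-5.9680  x^+=-1.0248  v^+=-4.9132  a^+=-3.8119
step 3: x_pred=-4.2337  r=4.6437  x^+=-1.1503  v^+=-2.7150  a^+=-0.2448
step 4: x_pred=-2.6520  r=-3.3180  x^+=-4.8552  v^+=-5.8886  a^+=-2.7935
step 5: x_pred=-8.4423  r=5.7823  x^+=-4.6029  v^+=-2.0967  a^+=1.6483
step 6: x_pred=-5.4947  r=6.2847  x^+=-1.3217  v^+=4.5544  a^+=6.4761
step 7: x_pred=2.0819  r=-3.0019  x^+=0.0886  v^+=5.2997  a^+=4.1701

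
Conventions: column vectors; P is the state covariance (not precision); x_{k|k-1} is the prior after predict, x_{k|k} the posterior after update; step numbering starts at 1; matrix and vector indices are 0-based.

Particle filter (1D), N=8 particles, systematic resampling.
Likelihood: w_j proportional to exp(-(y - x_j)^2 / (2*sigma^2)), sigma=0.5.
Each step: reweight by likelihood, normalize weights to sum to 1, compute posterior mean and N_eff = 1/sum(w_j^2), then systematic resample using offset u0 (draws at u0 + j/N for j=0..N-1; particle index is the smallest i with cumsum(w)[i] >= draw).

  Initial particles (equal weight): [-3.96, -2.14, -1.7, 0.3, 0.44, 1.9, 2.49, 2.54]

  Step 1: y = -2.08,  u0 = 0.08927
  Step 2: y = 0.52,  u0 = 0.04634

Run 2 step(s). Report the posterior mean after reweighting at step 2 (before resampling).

step 1: w=[0.0005, 0.5697, 0.4298, 0.0000, 0.0000, 0.0000, 0.0000, 0.0000]  mean=-1.9517  Neff=1.9636  idx=[1, 1, 1, 1, 2, 2, 2, 2]
step 2: w=[0.0034, 0.0034, 0.0034, 0.0034, 0.2466, 0.2466, 0.2466, 0.2466]  mean=-1.7059  Neff=4.1091  idx=[4, 4, 5, 5, 6, 6, 7, 7]

post_mean = -1.7059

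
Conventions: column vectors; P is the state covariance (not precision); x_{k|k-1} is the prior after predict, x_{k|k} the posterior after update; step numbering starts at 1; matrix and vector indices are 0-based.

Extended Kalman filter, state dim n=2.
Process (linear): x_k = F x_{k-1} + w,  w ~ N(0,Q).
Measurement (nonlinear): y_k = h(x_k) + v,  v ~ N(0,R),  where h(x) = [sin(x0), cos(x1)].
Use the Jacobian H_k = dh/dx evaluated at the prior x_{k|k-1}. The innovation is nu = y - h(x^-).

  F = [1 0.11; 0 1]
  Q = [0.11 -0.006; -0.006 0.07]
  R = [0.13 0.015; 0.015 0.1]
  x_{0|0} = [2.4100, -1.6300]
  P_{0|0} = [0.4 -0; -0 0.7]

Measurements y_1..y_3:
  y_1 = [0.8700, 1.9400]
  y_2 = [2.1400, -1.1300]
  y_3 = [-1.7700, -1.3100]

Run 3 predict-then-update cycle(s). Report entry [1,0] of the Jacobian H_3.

H_jac[1,0] = 0.0000

step 1: x^-=[2.2307, -1.6300]  P^-=[0.5185 0.0710; 0.0710 0.7700]  H_jac=[-0.6130 0.0000; 0.0000 0.9982]  S=[0.3249 -0.0284; -0.0284 0.8673]  K=[-0.9741 0.0498; -0.0565 0.8844]  nu=[0.0799, 1.9992]  x^+=[2.2523, 0.1335]  P^+=[0.2053 -0.0097; -0.0097 0.0877]
step 2: x^-=[2.2670, 0.1335]  P^-=[0.3143 -0.0060; -0.0060 0.1577]  H_jac=[-0.6413 0.0000; 0.0000 -0.1331]  S=[0.2593 0.0145; 0.0145 0.1028]  K=[-0.7840 0.1183; 0.0265 -0.2080]  nu=[1.3727, -2.1211]  x^+=[0.9399, 0.6112]  P^+=[0.1562 -0.0005; -0.0005 0.1533]
step 3: x^-=[1.0071, 0.6112]  P^-=[0.2679 0.0104; 0.0104 0.2233]  H_jac=[0.5343 0.0000; 0.0000 -0.5738]  S=[0.2065 0.0118; 0.0118 0.1735]  K=[0.6979 -0.0818; 0.0694 -0.7431]  nu=[-2.6153, -2.1290]  x^+=[-0.6440, 2.0118]  P^+=[0.1675 -0.0040; -0.0040 0.1277]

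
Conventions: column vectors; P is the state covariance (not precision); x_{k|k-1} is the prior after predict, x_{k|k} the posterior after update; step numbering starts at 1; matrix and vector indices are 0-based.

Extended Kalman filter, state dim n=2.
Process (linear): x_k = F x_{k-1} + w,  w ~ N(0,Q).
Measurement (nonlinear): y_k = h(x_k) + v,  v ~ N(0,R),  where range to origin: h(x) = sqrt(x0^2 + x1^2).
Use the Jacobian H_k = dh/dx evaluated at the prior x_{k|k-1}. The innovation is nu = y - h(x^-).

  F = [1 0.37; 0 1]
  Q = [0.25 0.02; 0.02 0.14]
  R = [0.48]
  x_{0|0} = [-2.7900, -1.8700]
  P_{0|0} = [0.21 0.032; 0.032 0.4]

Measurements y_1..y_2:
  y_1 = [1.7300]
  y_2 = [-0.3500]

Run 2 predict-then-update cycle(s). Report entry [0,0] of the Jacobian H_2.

step 1: x^-=[-3.4819, -1.8700]  P^-=[0.5384 0.2000; 0.2000 0.5400]  H_jac=[-0.8810 -0.4731]  S=[1.1855]  K=[-0.4799; -0.3641]  nu=[-2.2223]  x^+=[-2.4153, -1.0608]  P^+=[0.2654 -0.0072; -0.0072 0.3828]
step 2: x^-=[-2.8078, -1.0608]  P^-=[0.5624 0.1544; 0.1544 0.5228]  H_jac=[-0.9355 -0.3534]  S=[1.1396]  K=[-0.5096; -0.2889]  nu=[-3.3515]  x^+=[-1.0999, -0.0925]  P^+=[0.2665 -0.0133; -0.0133 0.4277]

H_jac[0,0] = -0.9355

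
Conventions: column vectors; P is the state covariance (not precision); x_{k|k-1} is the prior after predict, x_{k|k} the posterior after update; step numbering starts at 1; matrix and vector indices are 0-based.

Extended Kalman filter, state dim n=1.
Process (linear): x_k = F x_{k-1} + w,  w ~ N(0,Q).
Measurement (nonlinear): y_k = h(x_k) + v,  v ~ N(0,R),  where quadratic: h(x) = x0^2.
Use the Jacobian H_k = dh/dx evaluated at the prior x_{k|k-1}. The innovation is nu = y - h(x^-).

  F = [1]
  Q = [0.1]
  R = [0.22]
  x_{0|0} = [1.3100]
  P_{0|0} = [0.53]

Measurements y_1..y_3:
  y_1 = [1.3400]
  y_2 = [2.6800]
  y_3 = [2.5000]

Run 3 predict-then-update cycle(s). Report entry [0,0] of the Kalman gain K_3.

step 1: x^-=[1.3100]  P^-=[0.6300]  H_jac=[2.6200]  S=[4.5446]  K=[0.3632]  nu=[-0.3761]  x^+=[1.1734]  P^+=[0.0305]
step 2: x^-=[1.1734]  P^-=[0.1305]  H_jac=[2.3468]  S=[0.9387]  K=[0.3262]  nu=[1.3031]  x^+=[1.5985]  P^+=[0.0306]
step 3: x^-=[1.5985]  P^-=[0.1306]  H_jac=[3.1971]  S=[1.5547]  K=[0.2685]  nu=[-0.0553]  x^+=[1.5837]  P^+=[0.0185]

K[0,0] = 0.2685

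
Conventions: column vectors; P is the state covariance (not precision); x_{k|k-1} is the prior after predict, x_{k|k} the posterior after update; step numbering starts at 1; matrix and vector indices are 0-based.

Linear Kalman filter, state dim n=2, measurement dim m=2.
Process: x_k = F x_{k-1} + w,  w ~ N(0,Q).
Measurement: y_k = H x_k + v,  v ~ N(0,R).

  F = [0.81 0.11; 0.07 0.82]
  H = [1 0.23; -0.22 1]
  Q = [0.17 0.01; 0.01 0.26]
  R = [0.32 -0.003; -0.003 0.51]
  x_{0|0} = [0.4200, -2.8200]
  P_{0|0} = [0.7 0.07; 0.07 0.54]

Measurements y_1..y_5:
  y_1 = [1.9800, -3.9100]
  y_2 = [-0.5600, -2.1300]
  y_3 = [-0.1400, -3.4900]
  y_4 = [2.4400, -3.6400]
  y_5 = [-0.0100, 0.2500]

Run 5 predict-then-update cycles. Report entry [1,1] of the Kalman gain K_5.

K[1,1] = 0.4237

step 1: x^-=[0.0300, -2.2830]  P^-=[0.6483 0.1454; 0.1454 0.6346]  S=[1.0687 0.1384; 0.1384 1.1119]  K=[0.6480 -0.0781; 0.2058 0.5163]  nu=[2.4751, -1.6204]  x^+=[1.7604, -2.6103]  P^+=[0.2067 0.0037; 0.0037 0.2635]
step 2: x^-=[1.1388, -2.0172]  P^-=[0.3095 0.0480; 0.0480 0.4386]  S=[0.6748 0.0753; 0.0753 0.9425]  K=[0.4817 -0.0598; 0.1714 0.4405]  nu=[-1.2349, 0.1377]  x^+=[0.5357, -2.1682]  P^+=[0.1539 0.0019; 0.0019 0.2245]
step 3: x^-=[0.1954, -1.7404]  P^-=[0.2740 0.0402; 0.0402 0.4120]  S=[0.6343 0.0697; 0.0697 0.9175]  K=[0.4528 -0.0562; 0.1659 0.4267]  nu=[0.0648, -1.7066]  x^+=[0.3208, -2.4579]  P^+=[0.1446 0.0018; 0.0018 0.2175]
step 4: x^-=[-0.0106, -1.9931]  P^-=[0.2678 0.0390; 0.0390 0.4072]  S=[0.6273 0.0688; 0.0688 0.9130]  K=[0.4474 -0.0555; 0.1650 0.4242]  nu=[2.9090, -1.6493]  x^+=[1.3823, -2.2127]  P^+=[0.1429 0.0018; 0.0018 0.2162]
step 5: x^-=[0.8763, -1.7176]  P^-=[0.2667 0.0388; 0.0388 0.4063]  S=[0.6260 0.0686; 0.0686 0.9121]  K=[0.4463 -0.0554; 0.1648 0.4237]  nu=[-0.4912, 2.1604]  x^+=[0.5374, -0.8833]  P^+=[0.1426 0.0018; 0.0018 0.2160]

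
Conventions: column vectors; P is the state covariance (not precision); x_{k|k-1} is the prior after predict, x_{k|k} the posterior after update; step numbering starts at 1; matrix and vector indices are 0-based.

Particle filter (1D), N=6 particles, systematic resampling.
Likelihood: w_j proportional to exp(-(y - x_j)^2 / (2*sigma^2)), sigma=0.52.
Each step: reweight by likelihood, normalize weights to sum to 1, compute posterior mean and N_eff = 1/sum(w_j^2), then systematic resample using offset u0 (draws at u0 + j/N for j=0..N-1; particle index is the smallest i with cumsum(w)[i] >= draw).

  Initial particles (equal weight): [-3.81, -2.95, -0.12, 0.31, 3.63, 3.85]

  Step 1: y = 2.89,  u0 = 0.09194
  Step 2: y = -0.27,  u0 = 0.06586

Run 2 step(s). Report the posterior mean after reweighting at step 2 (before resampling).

post_mean = 3.6341

step 1: w=[0.0000, 0.0000, 0.0000, 0.0000, 0.6663, 0.3337]  mean=3.7034  Neff=1.8008  idx=[4, 4, 4, 4, 5, 5]
step 2: w=[0.2453, 0.2453, 0.2453, 0.2453, 0.0094, 0.0094]  mean=3.6341  Neff=4.1516  idx=[0, 0, 1, 2, 2, 3]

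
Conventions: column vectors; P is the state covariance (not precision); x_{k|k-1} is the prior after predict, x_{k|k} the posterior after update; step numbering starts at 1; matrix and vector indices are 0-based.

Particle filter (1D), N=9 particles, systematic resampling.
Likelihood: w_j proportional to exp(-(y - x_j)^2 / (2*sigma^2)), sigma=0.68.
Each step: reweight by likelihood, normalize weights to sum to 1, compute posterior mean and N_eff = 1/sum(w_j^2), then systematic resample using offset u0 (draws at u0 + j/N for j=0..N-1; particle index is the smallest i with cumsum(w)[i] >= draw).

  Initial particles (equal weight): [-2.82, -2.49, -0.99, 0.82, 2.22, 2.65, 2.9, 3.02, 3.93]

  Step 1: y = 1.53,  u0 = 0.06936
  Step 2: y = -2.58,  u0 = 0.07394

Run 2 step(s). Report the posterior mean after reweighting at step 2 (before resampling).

step 1: w=[0.0000, 0.0000, 0.0006, 0.3493, 0.3600, 0.1552, 0.0792, 0.0546, 0.0012]  mean=1.8953  Neff=3.5100  idx=[3, 3, 3, 4, 4, 4, 5, 5, 7]
step 2: w=[0.3333, 0.3333, 0.3333, 0.0000, 0.0000, 0.0000, 0.0000, 0.0000, 0.0000]  mean=0.8200  Neff=3.0000  idx=[0, 0, 0, 1, 1, 1, 2, 2, 2]

post_mean = 0.8200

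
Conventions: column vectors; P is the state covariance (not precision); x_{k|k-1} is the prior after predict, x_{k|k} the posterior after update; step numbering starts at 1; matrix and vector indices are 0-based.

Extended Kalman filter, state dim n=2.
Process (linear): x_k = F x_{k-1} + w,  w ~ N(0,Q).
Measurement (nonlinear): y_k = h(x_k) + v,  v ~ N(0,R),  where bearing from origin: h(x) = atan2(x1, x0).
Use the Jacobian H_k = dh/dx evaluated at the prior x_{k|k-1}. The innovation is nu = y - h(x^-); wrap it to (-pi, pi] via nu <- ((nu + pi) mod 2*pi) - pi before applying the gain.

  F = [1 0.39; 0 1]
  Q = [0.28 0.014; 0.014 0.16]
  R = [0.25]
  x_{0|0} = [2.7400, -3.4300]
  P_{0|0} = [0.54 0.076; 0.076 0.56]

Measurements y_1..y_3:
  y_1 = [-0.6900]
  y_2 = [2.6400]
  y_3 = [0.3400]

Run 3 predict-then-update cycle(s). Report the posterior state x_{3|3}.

x_post = [-2.1946, -4.4864]

step 1: x^-=[1.4023, -3.4300]  P^-=[0.9645 0.3084; 0.3084 0.7200]  H_jac=[0.2498 0.1021]  S=[0.3334]  K=[0.8170; 0.4516]  nu=[0.4927]  x^+=[1.8048, -3.2075]  P^+=[0.7419 0.1854; 0.1854 0.6520]
step 2: x^-=[0.5539, -3.2075]  P^-=[1.2657 0.4537; 0.4537 0.8120]  H_jac=[0.3027 0.0523]  S=[0.3826]  K=[1.0635; 0.4700]  nu=[-2.2434]  x^+=[-1.8320, -4.2618]  P^+=[0.8329 0.2625; 0.2625 0.7275]
step 3: x^-=[-3.4941, -4.2618]  P^-=[1.4283 0.5602; 0.5602 0.8875]  H_jac=[0.1403 -0.1150]  S=[0.2718]  K=[0.5003; -0.0865]  nu=[2.5975]  x^+=[-2.1946, -4.4864]  P^+=[1.3603 0.5719; 0.5719 0.8855]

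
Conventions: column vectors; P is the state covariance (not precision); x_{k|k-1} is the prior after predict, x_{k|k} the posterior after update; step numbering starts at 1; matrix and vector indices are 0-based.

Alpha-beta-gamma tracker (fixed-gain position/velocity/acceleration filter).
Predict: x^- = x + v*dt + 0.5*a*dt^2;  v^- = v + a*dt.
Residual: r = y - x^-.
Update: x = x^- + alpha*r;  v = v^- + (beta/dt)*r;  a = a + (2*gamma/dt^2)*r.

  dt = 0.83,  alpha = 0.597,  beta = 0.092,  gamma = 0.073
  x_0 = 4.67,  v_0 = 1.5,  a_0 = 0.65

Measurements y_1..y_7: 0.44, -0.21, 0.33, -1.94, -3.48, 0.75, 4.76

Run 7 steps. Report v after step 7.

step 1: x_pred=6.1389  r=-5.6989  x^+=2.7367  v^+=1.4078  a^+=-0.5578
step 2: x_pred=3.7130  r=-3.9230  x^+=1.3710  v^+=0.5100  a^+=-1.3892
step 3: x_pred=1.3158  r=-0.9858  x^+=0.7273  v^+=-0.7523  a^+=-1.5981
step 4: x_pred=-0.4476  r=-1.4924  x^+=-1.3386  v^+=-2.2441  a^+=-1.9144
step 5: x_pred=-3.8606  r=0.3806  x^+=-3.6334  v^+=-3.7909  a^+=-1.8337
step 6: x_pred=-7.4115  r=8.1615  x^+=-2.5391  v^+=-4.4083  a^+=-0.1041
step 7: x_pred=-6.2338  r=10.9938  x^+=0.3295  v^+=-3.2760  a^+=2.2259

v_post = -3.2760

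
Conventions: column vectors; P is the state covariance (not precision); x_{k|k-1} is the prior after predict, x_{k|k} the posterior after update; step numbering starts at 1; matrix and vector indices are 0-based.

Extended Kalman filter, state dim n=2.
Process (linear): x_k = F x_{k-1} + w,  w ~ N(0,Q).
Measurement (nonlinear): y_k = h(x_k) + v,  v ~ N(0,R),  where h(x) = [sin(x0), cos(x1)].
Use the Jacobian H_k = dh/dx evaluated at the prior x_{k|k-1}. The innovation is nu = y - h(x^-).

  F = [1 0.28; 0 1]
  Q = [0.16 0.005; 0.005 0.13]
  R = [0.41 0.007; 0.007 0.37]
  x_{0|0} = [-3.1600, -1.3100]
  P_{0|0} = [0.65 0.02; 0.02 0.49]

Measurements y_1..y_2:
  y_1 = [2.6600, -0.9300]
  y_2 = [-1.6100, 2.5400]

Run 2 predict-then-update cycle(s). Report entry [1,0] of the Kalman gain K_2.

step 1: x^-=[-3.5268, -1.3100]  P^-=[0.8596 0.1622; 0.1622 0.6200]  H_jac=[-0.9267 0.0000; 0.0000 0.9662]  S=[1.1482 -0.1382; -0.1382 0.9488]  K=[-0.6859 0.0652; -0.0559 0.6232]  nu=[2.2842, -1.1879]  x^+=[-5.1711, -2.1780]  P^+=[0.3030 0.0200; 0.0200 0.2383]
step 2: x^-=[-5.7809, -2.1780]  P^-=[0.4929 0.0917; 0.0917 0.3683]  H_jac=[0.8765 0.0000; 0.0000 0.8213]  S=[0.7886 0.0730; 0.0730 0.6184]  K=[0.5424 0.0578; 0.0573 0.4823]  nu=[-2.0914, 3.1105]  x^+=[-6.7357, -0.7975]  P^+=[0.2542 0.0306; 0.0306 0.2178]

K[1,0] = 0.0573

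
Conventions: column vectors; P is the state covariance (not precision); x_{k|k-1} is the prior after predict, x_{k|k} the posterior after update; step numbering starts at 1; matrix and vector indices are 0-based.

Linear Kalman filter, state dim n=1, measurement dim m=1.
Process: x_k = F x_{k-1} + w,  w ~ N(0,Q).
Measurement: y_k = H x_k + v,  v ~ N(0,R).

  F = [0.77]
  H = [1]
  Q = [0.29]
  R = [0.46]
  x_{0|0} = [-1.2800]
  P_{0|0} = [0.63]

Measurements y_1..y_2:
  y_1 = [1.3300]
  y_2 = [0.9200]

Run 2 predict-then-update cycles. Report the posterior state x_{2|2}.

x_post = [0.6040]

step 1: x^-=[-0.9856]  P^-=[0.6635]  S=[1.1235]  K=[0.5906]  nu=[2.3156]  x^+=[0.3819]  P^+=[0.2717]
step 2: x^-=[0.2941]  P^-=[0.4511]  S=[0.9111]  K=[0.4951]  nu=[0.6259]  x^+=[0.6040]  P^+=[0.2277]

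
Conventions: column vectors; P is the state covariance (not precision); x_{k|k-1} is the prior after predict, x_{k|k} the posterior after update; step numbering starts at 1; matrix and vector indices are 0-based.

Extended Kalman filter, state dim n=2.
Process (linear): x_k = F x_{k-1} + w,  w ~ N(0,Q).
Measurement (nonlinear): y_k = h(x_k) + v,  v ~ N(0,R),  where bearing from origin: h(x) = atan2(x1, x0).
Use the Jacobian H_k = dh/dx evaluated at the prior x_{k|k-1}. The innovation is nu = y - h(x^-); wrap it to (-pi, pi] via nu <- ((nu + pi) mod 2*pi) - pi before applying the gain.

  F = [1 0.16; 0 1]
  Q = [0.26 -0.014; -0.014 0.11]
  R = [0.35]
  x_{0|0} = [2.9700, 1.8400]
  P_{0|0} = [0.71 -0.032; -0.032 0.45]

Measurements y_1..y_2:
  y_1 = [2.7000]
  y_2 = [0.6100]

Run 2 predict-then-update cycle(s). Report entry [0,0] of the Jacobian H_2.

H_jac[0,0] = -0.1644

step 1: x^-=[3.2644, 1.8400]  P^-=[0.9713 0.0260; 0.0260 0.5600]  H_jac=[-0.1310 0.2325]  S=[0.3954]  K=[-0.3066; 0.3207]  nu=[2.1867]  x^+=[2.5939, 2.5412]  P^+=[0.9341 0.0649; 0.0649 0.5193]
step 2: x^-=[3.0005, 2.5412]  P^-=[1.2282 0.1340; 0.1340 0.6293]  H_jac=[-0.1644 0.1941]  S=[0.3983]  K=[-0.4415; 0.2513]  nu=[-0.0927]  x^+=[3.0414, 2.5179]  P^+=[1.1505 0.1782; 0.1782 0.6042]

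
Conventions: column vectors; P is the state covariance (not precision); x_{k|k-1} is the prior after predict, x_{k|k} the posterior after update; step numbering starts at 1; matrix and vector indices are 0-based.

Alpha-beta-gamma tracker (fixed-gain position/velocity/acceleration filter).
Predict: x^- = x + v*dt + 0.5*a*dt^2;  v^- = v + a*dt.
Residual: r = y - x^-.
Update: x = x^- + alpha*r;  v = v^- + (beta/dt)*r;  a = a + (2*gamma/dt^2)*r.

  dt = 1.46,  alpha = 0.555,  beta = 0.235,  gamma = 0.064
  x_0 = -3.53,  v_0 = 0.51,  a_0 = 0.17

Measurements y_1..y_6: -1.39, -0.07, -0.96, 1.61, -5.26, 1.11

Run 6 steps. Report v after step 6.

step 1: x_pred=-2.6042  r=1.2142  x^+=-1.9303  v^+=0.9536  a^+=0.2429
step 2: x_pred=-0.2791  r=0.2091  x^+=-0.1631  v^+=1.3419  a^+=0.2555
step 3: x_pred=2.0685  r=-3.0285  x^+=0.3877  v^+=1.2275  a^+=0.0736
step 4: x_pred=2.2582  r=-0.6482  x^+=1.8985  v^+=1.2306  a^+=0.0347
step 5: x_pred=3.7321  r=-8.9921  x^+=-1.2585  v^+=-0.1661  a^+=-0.5053
step 6: x_pred=-2.0395  r=3.1495  x^+=-0.2915  v^+=-0.3969  a^+=-0.3162

v_post = -0.3969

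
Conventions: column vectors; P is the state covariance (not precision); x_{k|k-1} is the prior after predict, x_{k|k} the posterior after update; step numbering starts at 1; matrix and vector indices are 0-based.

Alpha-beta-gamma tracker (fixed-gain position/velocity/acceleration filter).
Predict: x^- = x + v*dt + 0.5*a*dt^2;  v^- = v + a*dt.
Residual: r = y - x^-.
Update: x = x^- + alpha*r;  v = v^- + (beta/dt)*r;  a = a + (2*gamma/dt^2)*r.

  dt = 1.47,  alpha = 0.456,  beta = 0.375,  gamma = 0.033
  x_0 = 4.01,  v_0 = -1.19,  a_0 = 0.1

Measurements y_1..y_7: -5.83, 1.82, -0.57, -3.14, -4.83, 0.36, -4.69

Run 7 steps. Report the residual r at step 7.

step 1: x_pred=2.3687  r=-8.1987  x^+=-1.3699  v^+=-3.1345  a^+=-0.1504
step 2: x_pred=-6.1401  r=7.9601  x^+=-2.5103  v^+=-1.3250  a^+=0.0927
step 3: x_pred=-4.3579  r=3.7879  x^+=-2.6306  v^+=-0.2224  a^+=0.2084
step 4: x_pred=-2.7324  r=-0.4076  x^+=-2.9182  v^+=-0.0200  a^+=0.1960
step 5: x_pred=-2.7360  r=-2.0940  x^+=-3.6909  v^+=-0.2662  a^+=0.1320
step 6: x_pred=-3.9395  r=4.2995  x^+=-1.9789  v^+=1.0247  a^+=0.2633
step 7: x_pred=-0.1882  r=-4.5018  x^+=-2.2410  v^+=0.2633  a^+=0.1258

resid = -4.5018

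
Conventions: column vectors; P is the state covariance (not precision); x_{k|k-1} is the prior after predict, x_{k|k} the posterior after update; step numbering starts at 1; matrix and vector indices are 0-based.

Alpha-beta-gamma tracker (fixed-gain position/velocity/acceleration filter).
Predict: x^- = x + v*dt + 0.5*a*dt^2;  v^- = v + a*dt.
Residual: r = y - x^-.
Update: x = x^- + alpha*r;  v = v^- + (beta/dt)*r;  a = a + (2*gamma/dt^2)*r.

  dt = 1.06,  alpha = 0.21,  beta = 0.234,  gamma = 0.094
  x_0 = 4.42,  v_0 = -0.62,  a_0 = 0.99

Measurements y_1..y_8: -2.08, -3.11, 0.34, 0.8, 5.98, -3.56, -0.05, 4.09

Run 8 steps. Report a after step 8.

step 1: x_pred=4.3190  r=-6.3990  x^+=2.9752  v^+=-0.9832  a^+=-0.0807
step 2: x_pred=1.8877  r=-4.9977  x^+=0.8382  v^+=-2.1720  a^+=-0.9169
step 3: x_pred=-1.9792  r=2.3192  x^+=-1.4922  v^+=-2.6319  a^+=-0.5288
step 4: x_pred=-4.5791  r=5.3791  x^+=-3.4495  v^+=-2.0050  a^+=0.3712
step 5: x_pred=-5.3662  r=11.3462  x^+=-2.9835  v^+=0.8932  a^+=2.2696
step 6: x_pred=-0.7616  r=-2.7984  x^+=-1.3493  v^+=2.6813  a^+=1.8014
step 7: x_pred=2.5049  r=-2.5549  x^+=1.9684  v^+=4.0268  a^+=1.3739
step 8: x_pred=7.0087  r=-2.9187  x^+=6.3957  v^+=4.8388  a^+=0.8856

a_post = 0.8856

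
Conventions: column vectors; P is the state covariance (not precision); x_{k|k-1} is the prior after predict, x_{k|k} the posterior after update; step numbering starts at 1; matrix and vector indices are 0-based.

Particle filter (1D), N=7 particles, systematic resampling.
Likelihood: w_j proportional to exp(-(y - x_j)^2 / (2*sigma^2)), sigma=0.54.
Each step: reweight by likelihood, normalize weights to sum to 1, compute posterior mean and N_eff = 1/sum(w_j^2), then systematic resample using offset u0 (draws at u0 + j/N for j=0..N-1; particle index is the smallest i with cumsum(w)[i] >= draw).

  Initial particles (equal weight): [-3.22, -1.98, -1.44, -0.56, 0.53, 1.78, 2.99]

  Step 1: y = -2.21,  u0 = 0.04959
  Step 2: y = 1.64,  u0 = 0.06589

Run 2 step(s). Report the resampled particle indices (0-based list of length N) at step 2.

resampled_idx = [5, 5, 5, 5, 6, 6, 6]

step 1: w=[0.1193, 0.6262, 0.2481, 0.0064, 0.0000, 0.0000, 0.0000]  mean=-1.9848  Neff=2.1369  idx=[0, 1, 1, 1, 1, 2, 2]
step 2: w=[0.0000, 0.0010, 0.0010, 0.0010, 0.0010, 0.4980, 0.4980]  mean=-1.4422  Neff=2.0162  idx=[5, 5, 5, 5, 6, 6, 6]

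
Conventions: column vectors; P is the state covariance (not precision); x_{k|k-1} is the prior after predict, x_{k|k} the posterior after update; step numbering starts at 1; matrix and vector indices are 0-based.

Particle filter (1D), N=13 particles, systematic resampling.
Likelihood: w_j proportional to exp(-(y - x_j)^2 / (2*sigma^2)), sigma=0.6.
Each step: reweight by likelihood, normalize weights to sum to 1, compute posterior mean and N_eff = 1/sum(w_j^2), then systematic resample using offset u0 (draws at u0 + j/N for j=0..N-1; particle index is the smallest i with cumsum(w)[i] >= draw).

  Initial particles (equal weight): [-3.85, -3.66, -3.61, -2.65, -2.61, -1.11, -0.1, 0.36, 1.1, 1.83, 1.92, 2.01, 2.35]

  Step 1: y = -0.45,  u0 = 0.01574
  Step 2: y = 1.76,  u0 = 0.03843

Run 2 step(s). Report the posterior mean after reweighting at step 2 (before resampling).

step 1: w=[0.0000, 0.0000, 0.0000, 0.0007, 0.0008, 0.2982, 0.4606, 0.2195, 0.0194, 0.0004, 0.0002, 0.0001, 0.0000]  mean=-0.2792  Neff=2.8599  idx=[5, 5, 5, 5, 6, 6, 6, 6, 6, 6, 7, 7, 7]
step 2: w=[0.0000, 0.0000, 0.0000, 0.0000, 0.0332, 0.0332, 0.0332, 0.0332, 0.0332, 0.0332, 0.2668, 0.2668, 0.2668]  mean=0.2680  Neff=4.5419  idx=[5, 7, 9, 10, 10, 10, 11, 11, 11, 11, 12, 12, 12]

post_mean = 0.2680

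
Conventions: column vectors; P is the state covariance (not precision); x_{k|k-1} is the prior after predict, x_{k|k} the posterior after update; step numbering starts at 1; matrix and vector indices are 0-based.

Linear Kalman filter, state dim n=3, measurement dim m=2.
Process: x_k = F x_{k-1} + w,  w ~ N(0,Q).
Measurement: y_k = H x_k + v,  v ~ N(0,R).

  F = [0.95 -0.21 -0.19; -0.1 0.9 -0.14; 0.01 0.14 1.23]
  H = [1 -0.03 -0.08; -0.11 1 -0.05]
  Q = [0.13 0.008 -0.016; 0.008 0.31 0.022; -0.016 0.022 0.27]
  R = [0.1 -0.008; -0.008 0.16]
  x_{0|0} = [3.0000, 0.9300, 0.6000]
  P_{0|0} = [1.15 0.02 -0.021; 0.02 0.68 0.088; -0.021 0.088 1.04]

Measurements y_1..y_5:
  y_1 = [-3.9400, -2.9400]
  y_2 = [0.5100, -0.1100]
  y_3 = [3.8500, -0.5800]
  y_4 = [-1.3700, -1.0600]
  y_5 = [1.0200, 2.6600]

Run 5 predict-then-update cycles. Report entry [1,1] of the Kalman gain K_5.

step 1: x^-=[2.5407, 0.4530, 0.8982]  P^-=[1.2420 -0.1947 -0.3151; -0.1947 0.8663 0.0256; -0.3151 0.0256 1.8867]  S=[1.4171 -0.3474; -0.3474 1.0829]  K=[0.8975 -0.0034; 0.0472 0.8338; -0.3659 -0.1488]  nu=[-6.3953, -3.0686]  x^+=[-3.1886, -2.4077, 3.6946]  P^+=[0.0983 0.0083 0.1038; 0.0083 0.1377 0.0761; 0.1038 0.0761 1.7109]
step 2: x^-=[-3.2256, -2.3653, 4.1754]  P^-=[0.2519 0.0028 -0.3185; 0.0028 0.4383 -0.1856; -0.3185 -0.1856 2.8899]  S=[0.4207 -0.0068; -0.0068 0.6230]  K=[0.6590 -0.0072; 0.0223 0.7182; -1.3013 -0.4878]  nu=[3.9986, 2.1093]  x^+=[-0.6056, -0.7614, -2.0569]  P^+=[0.0691 0.0031 0.0380; 0.0031 0.1170 0.0384; 0.0380 0.0384 2.0379]
step 3: x^-=[-0.0247, -0.3367, -2.6427]  P^-=[0.2592 0.0265 -0.4613; 0.0265 0.4362 -0.2772; -0.4613 -0.2772 3.3696]  S=[0.4521 0.0312; 0.0312 0.6246]  K=[0.6532 0.0010; 0.0293 0.7145; -1.5601 -0.5544]  nu=[3.6531, -0.3781]  x^+=[2.3613, -0.4997, -8.1323]  P^+=[0.0663 0.0028 0.0111; 0.0028 0.1157 0.0262; 0.0111 0.0262 2.0234]
step 4: x^-=[3.8933, 0.4527, -10.0490]  P^-=[0.2649 0.0311 -0.4858; 0.0311 0.4372 -0.2849; -0.4858 -0.2849 3.3427]  S=[0.4612 0.0367; 0.0367 0.6251]  K=[0.6564 0.0035; 0.0315 0.7149; -1.5711 -0.5453]  nu=[-6.0536, -1.5869]  x^+=[-0.0858, -0.8728, 0.3274]  P^+=[0.0660 0.0028 0.0044; 0.0028 0.1156 0.0236; 0.0044 0.0236 1.9554]
step 5: x^-=[0.0395, -0.8228, 0.2796]  P^-=[0.2645 0.0305 -0.4770; 0.0305 0.4363 -0.2751; -0.4770 -0.2751 3.2389]  S=[0.4588 0.0346; 0.0346 0.6232]  K=[0.6574 0.0040; 0.0320 0.7151; -1.5464 -0.5313]  nu=[0.9781, 3.5011]  x^+=[0.6966, 1.7120, -3.0931]  P^+=[0.0660 0.0028 0.0030; 0.0028 0.1156 0.0231; 0.0030 0.0231 1.9090]

K[1,1] = 0.7151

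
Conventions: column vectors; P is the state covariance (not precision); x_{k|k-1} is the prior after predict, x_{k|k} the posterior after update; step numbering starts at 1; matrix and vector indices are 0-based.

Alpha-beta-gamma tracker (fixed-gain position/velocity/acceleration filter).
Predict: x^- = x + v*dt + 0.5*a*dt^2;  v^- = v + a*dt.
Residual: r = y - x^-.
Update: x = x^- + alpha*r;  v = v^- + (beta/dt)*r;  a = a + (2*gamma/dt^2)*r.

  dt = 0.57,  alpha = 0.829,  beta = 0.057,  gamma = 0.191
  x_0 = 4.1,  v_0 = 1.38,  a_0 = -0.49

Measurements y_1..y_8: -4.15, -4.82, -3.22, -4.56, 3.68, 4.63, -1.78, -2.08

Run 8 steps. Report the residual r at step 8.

resid = -16.9163

step 1: x_pred=4.8070  r=-8.9570  x^+=-2.6184  v^+=0.2050  a^+=-11.0212
step 2: x_pred=-4.2919  r=-0.5281  x^+=-4.7297  v^+=-6.1299  a^+=-11.6421
step 3: x_pred=-10.1150  r=6.8950  x^+=-4.3990  v^+=-12.0764  a^+=-3.5353
step 4: x_pred=-11.8569  r=7.2969  x^+=-5.8078  v^+=-13.3618  a^+=5.0439
step 5: x_pred=-12.6046  r=16.2846  x^+=0.8953  v^+=-8.8583  a^+=24.1905
step 6: x_pred=-0.2242  r=4.8542  x^+=3.7999  v^+=5.4157  a^+=29.8978
step 7: x_pred=11.7438  r=-13.5238  x^+=0.5326  v^+=21.1051  a^+=13.9972
step 8: x_pred=14.8363  r=-16.9163  x^+=0.8127  v^+=27.3919  a^+=-5.8920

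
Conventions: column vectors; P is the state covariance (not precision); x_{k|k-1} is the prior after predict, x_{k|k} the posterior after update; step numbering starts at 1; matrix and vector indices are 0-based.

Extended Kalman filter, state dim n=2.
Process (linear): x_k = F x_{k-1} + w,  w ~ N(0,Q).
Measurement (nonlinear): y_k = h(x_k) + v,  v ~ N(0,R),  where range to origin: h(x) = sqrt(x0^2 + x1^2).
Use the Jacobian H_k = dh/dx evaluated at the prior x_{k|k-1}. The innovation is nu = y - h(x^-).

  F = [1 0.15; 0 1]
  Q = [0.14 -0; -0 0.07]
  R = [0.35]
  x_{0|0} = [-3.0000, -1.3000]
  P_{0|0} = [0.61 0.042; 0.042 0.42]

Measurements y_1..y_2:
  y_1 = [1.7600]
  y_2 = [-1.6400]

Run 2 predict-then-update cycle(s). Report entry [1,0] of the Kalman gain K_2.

K[1,0] = -0.2213

step 1: x^-=[-3.1950, -1.3000]  P^-=[0.7721 0.1050; 0.1050 0.4900]  H_jac=[-0.9263 -0.3769]  S=[1.1553]  K=[-0.6532; -0.2440]  nu=[-1.6894]  x^+=[-2.0914, -0.8877]  P^+=[0.2791 -0.0792; -0.0792 0.4212]
step 2: x^-=[-2.2246, -0.8877]  P^-=[0.4048 -0.0160; -0.0160 0.4912]  H_jac=[-0.9288 -0.3706]  S=[0.7556]  K=[-0.4897; -0.2213]  nu=[-4.0352]  x^+=[-0.2487, 0.0052]  P^+=[0.2236 -0.0979; -0.0979 0.4542]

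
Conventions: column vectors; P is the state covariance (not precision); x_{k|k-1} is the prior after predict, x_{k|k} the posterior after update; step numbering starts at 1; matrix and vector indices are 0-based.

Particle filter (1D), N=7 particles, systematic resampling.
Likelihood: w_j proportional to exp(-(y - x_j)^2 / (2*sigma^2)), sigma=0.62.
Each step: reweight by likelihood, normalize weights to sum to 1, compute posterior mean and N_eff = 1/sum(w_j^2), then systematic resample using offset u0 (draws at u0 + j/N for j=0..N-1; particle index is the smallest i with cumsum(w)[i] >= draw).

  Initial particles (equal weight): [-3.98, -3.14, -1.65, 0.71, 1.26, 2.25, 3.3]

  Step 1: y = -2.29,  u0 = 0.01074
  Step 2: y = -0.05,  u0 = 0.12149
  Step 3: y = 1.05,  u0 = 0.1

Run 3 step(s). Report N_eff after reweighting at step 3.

N_eff = 7.0000

step 1: w=[0.0243, 0.3899, 0.5858, 0.0000, 0.0000, 0.0000, 0.0000]  mean=-2.2876  Neff=2.0171  idx=[0, 1, 1, 2, 2, 2, 2]
step 2: w=[0.0000, 0.0000, 0.0000, 0.2500, 0.2500, 0.2500, 0.2500]  mean=-1.6501  Neff=4.0005  idx=[3, 4, 4, 5, 5, 6, 6]
step 3: w=[0.1429, 0.1429, 0.1429, 0.1429, 0.1429, 0.1429, 0.1429]  mean=-1.6500  Neff=7.0000  idx=[0, 1, 2, 3, 4, 5, 6]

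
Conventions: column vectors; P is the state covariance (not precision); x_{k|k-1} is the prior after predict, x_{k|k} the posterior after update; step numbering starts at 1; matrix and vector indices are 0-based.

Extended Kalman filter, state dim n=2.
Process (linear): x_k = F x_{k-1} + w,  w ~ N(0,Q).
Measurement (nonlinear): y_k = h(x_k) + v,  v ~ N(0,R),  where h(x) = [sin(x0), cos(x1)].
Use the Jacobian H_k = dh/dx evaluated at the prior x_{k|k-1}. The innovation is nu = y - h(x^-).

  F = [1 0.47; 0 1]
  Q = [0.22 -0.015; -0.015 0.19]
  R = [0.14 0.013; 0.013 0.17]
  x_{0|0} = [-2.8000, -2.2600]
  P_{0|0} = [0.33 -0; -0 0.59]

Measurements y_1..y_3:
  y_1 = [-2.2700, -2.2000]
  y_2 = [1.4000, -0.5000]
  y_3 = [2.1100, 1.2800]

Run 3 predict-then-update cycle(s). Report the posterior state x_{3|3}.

x_post = [-4.8033, -5.1839]

step 1: x^-=[-3.8622, -2.2600]  P^-=[0.6803 0.2623; 0.2623 0.7800]  H_jac=[-0.7514 0.0000; 0.0000 0.7718]  S=[0.5241 -0.1391; -0.1391 0.6346]  K=[-0.9457 0.1117; -0.1319 0.9197]  nu=[-2.9298, -1.5641]  x^+=[-1.2661, -3.3119]  P^+=[0.1743 0.0087; 0.0087 0.2004]
step 2: x^-=[-2.8227, -3.3119]  P^-=[0.4467 0.0878; 0.0878 0.3904]  H_jac=[-0.9496 0.0000; 0.0000 -0.1695]  S=[0.5428 0.0271; 0.0271 0.1812]  K=[-0.7832 0.0351; -0.1365 -0.3447]  nu=[1.7135, 0.4855]  x^+=[-4.1477, -3.7130]  P^+=[0.1150 0.0248; 0.0248 0.3562]
step 3: x^-=[-5.8928, -3.7130]  P^-=[0.4370 0.1772; 0.1772 0.5462]  H_jac=[0.9248 0.0000; 0.0000 -0.5409]  S=[0.5137 -0.0757; -0.0757 0.3298]  K=[0.7699 -0.1141; 0.1937 -0.8514]  nu=[1.7295, 2.1211]  x^+=[-4.8033, -5.1839]  P^+=[0.1149 0.0174; 0.0174 0.2629]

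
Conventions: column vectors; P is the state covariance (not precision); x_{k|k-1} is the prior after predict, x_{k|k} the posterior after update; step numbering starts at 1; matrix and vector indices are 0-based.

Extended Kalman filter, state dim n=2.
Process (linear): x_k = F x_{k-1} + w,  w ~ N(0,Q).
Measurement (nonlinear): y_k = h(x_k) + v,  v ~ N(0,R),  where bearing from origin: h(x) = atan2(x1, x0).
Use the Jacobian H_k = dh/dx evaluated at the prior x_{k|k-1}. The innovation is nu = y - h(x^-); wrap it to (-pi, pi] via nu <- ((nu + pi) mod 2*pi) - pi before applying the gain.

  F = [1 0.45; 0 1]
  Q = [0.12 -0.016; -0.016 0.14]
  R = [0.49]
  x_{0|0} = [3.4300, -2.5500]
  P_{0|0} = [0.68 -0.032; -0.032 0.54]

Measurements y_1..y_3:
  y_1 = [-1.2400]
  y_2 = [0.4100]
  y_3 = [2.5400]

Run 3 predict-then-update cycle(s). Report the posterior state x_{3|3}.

step 1: x^-=[2.2825, -2.5500]  P^-=[0.8806 0.1950; 0.1950 0.6800]  H_jac=[0.2177 0.1949]  S=[0.5741]  K=[0.4001; 0.3048]  nu=[-0.3993]  x^+=[2.1227, -2.6717]  P^+=[0.7886 0.1250; 0.1250 0.6267]
step 2: x^-=[0.9205, -2.6717]  P^-=[1.1480 0.3910; 0.3910 0.7667]  H_jac=[0.3346 0.1153]  S=[0.6589]  K=[0.6514; 0.3327]  nu=[1.6490]  x^+=[1.9946, -2.1231]  P^+=[0.8685 0.2482; 0.2482 0.6938]
step 3: x^-=[1.0392, -2.1231]  P^-=[1.3523 0.5444; 0.5444 0.8338]  H_jac=[0.3800 0.1860]  S=[0.7910]  K=[0.7776; 0.4575]  nu=[-2.6276]  x^+=[-1.0040, -3.3253]  P^+=[0.8740 0.2630; 0.2630 0.6682]

x_post = [-1.0040, -3.3253]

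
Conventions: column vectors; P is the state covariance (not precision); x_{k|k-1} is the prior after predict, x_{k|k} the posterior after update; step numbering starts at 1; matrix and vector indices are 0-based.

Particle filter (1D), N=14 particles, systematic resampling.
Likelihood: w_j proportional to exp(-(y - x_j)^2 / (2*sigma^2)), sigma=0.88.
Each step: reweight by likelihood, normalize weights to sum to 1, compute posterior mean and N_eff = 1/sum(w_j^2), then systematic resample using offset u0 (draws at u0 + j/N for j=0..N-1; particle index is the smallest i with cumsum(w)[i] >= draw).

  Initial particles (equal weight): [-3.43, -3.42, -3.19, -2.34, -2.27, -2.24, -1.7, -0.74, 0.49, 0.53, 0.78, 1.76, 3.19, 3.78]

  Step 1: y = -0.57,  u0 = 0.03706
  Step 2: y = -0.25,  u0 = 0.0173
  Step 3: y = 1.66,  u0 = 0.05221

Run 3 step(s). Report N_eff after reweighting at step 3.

N_eff = 6.4979

step 1: w=[0.0016, 0.0017, 0.0037, 0.0417, 0.0487, 0.0520, 0.1381, 0.3092, 0.1525, 0.1442, 0.0971, 0.0095, 0.0000, 0.0000]  mean=-0.5677  Neff=5.7125  idx=[3, 5, 6, 6, 7, 7, 7, 7, 8, 8, 9, 9, 10, 10]
step 2: w=[0.0076, 0.0099, 0.0328, 0.0328, 0.1092, 0.1092, 0.1092, 0.1092, 0.0896, 0.0896, 0.0861, 0.0861, 0.0643, 0.0643]  mean=-0.1955  Neff=11.2135  idx=[1, 4, 4, 5, 6, 6, 7, 7, 8, 9, 10, 11, 12, 13]
step 3: w=[0.0000, 0.0079, 0.0079, 0.0079, 0.0079, 0.0079, 0.0079, 0.0079, 0.1339, 0.1339, 0.1421, 0.1421, 0.1965, 0.1965]  mean=0.5476  Neff=6.4979  idx=[7, 8, 9, 9, 10, 10, 11, 11, 12, 12, 12, 13, 13, 13]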